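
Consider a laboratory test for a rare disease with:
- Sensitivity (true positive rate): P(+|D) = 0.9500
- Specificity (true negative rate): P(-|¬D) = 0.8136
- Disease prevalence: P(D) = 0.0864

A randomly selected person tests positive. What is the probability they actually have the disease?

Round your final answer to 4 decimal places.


Let D = has disease, + = positive test

Given:
- P(D) = 0.0864 (prevalence)
- P(+|D) = 0.9500 (sensitivity)
- P(-|¬D) = 0.8136 (specificity)
- P(+|¬D) = 0.1864 (false positive rate = 1 - specificity)

Step 1: Find P(+)
P(+) = P(+|D)P(D) + P(+|¬D)P(¬D)
     = 0.9500 × 0.0864 + 0.1864 × 0.9136
     = 0.08208000 + 0.17029504
     = 0.25237504

Step 2: Apply Bayes' theorem for P(D|+)
P(D|+) = P(+|D)P(D) / P(+)
       = 0.08208000 / 0.25237504
       = 0.3252


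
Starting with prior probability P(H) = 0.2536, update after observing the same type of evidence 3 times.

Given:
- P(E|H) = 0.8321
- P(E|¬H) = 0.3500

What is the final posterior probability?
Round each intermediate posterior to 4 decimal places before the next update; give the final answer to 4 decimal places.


Sequential Bayesian updating:

Initial prior: P(H) = 0.2536

Update 1:
  P(E) = 0.8321 × 0.2536 + 0.3500 × 0.7464 = 0.21102056 + 0.26124000 = 0.47226056
  P(H|E) = 0.21102056 / 0.47226056 = 0.4468

Update 2:
  P(E) = 0.8321 × 0.4468 + 0.3500 × 0.5532 = 0.37178228 + 0.19362000 = 0.56540228
  P(H|E) = 0.37178228 / 0.56540228 = 0.6576

Update 3:
  P(E) = 0.8321 × 0.6576 + 0.3500 × 0.3424 = 0.54718896 + 0.11984000 = 0.66702896
  P(H|E) = 0.54718896 / 0.66702896 = 0.8203

Final posterior: 0.8203


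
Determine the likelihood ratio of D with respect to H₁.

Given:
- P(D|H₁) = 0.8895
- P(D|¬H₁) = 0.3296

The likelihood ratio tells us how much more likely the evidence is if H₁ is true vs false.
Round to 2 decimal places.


Likelihood Ratio (LR) = P(D|H₁) / P(D|¬H₁)

LR = 0.8895 / 0.3296
   = 2.70

The evidence is 2.70 times more likely if H₁ is true than if H₁ is false.
Because LR exceeds 1, D is evidence for H₁.


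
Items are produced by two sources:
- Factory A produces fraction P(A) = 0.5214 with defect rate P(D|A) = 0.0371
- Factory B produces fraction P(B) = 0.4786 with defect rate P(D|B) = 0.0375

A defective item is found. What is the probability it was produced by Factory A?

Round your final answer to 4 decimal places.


Let A = from Factory A, D = defective

Given:
- P(A) = 0.5214, P(B) = 0.4786
- P(D|A) = 0.0371, P(D|B) = 0.0375

Step 1: Find P(D)
P(D) = P(D|A)P(A) + P(D|B)P(B)
     = 0.0371 × 0.5214 + 0.0375 × 0.4786
     = 0.01934394 + 0.01794750
     = 0.03729144

Step 2: Apply Bayes' theorem
P(A|D) = P(D|A)P(A) / P(D)
       = 0.01934394 / 0.03729144
       = 0.5187


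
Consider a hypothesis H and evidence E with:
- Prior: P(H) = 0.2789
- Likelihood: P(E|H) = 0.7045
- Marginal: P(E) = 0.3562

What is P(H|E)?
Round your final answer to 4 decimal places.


Using Bayes' theorem:

P(H|E) = P(E|H) × P(H) / P(E)
       = 0.7045 × 0.2789 / 0.3562
       = 0.19648505 / 0.3562
       = 0.5516

The evidence strengthens our belief in H.
Prior: 0.2789 → Posterior: 0.5516


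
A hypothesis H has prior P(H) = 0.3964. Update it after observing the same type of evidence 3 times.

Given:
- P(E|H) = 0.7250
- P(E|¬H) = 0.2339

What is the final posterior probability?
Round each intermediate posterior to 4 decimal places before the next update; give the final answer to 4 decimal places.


Sequential Bayesian updating:

Initial prior: P(H) = 0.3964

Update 1:
  P(E) = 0.7250 × 0.3964 + 0.2339 × 0.6036 = 0.28739000 + 0.14118204 = 0.42857204
  P(H|E) = 0.28739000 / 0.42857204 = 0.6706

Update 2:
  P(E) = 0.7250 × 0.6706 + 0.2339 × 0.3294 = 0.48618500 + 0.07704666 = 0.56323166
  P(H|E) = 0.48618500 / 0.56323166 = 0.8632

Update 3:
  P(E) = 0.7250 × 0.8632 + 0.2339 × 0.1368 = 0.62582000 + 0.03199752 = 0.65781752
  P(H|E) = 0.62582000 / 0.65781752 = 0.9514

Final posterior: 0.9514


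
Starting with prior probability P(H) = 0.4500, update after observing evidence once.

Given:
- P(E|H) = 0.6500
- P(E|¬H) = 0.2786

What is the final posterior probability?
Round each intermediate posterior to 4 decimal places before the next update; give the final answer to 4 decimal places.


Sequential Bayesian updating:

Initial prior: P(H) = 0.4500

Update 1:
  P(E) = 0.6500 × 0.4500 + 0.2786 × 0.5500 = 0.29250000 + 0.15323000 = 0.44573000
  P(H|E) = 0.29250000 / 0.44573000 = 0.6562

Final posterior: 0.6562


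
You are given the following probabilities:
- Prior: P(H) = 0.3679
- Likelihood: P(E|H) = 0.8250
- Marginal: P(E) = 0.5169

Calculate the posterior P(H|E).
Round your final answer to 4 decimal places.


Using Bayes' theorem:

P(H|E) = P(E|H) × P(H) / P(E)
       = 0.8250 × 0.3679 / 0.5169
       = 0.30351750 / 0.5169
       = 0.5872

The evidence strengthens our belief in H.
Prior: 0.3679 → Posterior: 0.5872


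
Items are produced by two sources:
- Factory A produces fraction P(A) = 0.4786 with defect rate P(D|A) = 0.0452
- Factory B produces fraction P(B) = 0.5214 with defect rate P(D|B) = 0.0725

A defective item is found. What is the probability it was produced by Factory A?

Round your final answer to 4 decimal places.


Let A = from Factory A, D = defective

Given:
- P(A) = 0.4786, P(B) = 0.5214
- P(D|A) = 0.0452, P(D|B) = 0.0725

Step 1: Find P(D)
P(D) = P(D|A)P(A) + P(D|B)P(B)
     = 0.0452 × 0.4786 + 0.0725 × 0.5214
     = 0.02163272 + 0.03780150
     = 0.05943422

Step 2: Apply Bayes' theorem
P(A|D) = P(D|A)P(A) / P(D)
       = 0.02163272 / 0.05943422
       = 0.3640


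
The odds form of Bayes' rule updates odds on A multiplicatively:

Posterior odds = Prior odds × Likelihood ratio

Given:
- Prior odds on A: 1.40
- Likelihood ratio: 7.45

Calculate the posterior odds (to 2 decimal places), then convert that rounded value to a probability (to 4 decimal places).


Step 1: Calculate posterior odds
Posterior odds = Prior odds × LR
               = 1.40 × 7.45
               = 10.43

Step 2: Convert to probability
P(A|E) = Posterior odds / (1 + Posterior odds)
       = 10.43 / (1 + 10.43)
       = 10.43 / 11.43
       = 0.9125

The evidence increased P(A) from 0.5833 to 0.9125.


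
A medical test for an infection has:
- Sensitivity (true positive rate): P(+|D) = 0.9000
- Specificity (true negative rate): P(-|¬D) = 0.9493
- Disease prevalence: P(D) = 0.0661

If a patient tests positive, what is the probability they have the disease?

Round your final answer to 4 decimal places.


Let D = has disease, + = positive test

Given:
- P(D) = 0.0661 (prevalence)
- P(+|D) = 0.9000 (sensitivity)
- P(-|¬D) = 0.9493 (specificity)
- P(+|¬D) = 0.0507 (false positive rate = 1 - specificity)

Step 1: Find P(+)
P(+) = P(+|D)P(D) + P(+|¬D)P(¬D)
     = 0.9000 × 0.0661 + 0.0507 × 0.9339
     = 0.05949000 + 0.04734873
     = 0.10683873

Step 2: Apply Bayes' theorem for P(D|+)
P(D|+) = P(+|D)P(D) / P(+)
       = 0.05949000 / 0.10683873
       = 0.5568


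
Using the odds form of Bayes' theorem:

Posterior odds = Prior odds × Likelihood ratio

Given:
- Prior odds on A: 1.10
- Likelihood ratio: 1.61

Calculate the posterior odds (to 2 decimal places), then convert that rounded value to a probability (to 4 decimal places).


Step 1: Calculate posterior odds
Posterior odds = Prior odds × LR
               = 1.10 × 1.61
               = 1.77

Step 2: Convert to probability
P(A|E) = Posterior odds / (1 + Posterior odds)
       = 1.77 / (1 + 1.77)
       = 1.77 / 2.77
       = 0.6390

The evidence increased P(A) from 0.5238 to 0.6390.


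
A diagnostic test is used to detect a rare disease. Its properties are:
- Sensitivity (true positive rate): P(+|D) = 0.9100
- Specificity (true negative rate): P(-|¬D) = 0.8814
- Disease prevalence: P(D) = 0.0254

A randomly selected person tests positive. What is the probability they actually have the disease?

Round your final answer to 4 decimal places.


Let D = has disease, + = positive test

Given:
- P(D) = 0.0254 (prevalence)
- P(+|D) = 0.9100 (sensitivity)
- P(-|¬D) = 0.8814 (specificity)
- P(+|¬D) = 0.1186 (false positive rate = 1 - specificity)

Step 1: Find P(+)
P(+) = P(+|D)P(D) + P(+|¬D)P(¬D)
     = 0.9100 × 0.0254 + 0.1186 × 0.9746
     = 0.02311400 + 0.11558756
     = 0.13870156

Step 2: Apply Bayes' theorem for P(D|+)
P(D|+) = P(+|D)P(D) / P(+)
       = 0.02311400 / 0.13870156
       = 0.1666


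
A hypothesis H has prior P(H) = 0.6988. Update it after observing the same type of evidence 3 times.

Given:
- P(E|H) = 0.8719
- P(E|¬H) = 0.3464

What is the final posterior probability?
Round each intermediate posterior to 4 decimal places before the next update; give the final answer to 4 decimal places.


Sequential Bayesian updating:

Initial prior: P(H) = 0.6988

Update 1:
  P(E) = 0.8719 × 0.6988 + 0.3464 × 0.3012 = 0.60928372 + 0.10433568 = 0.71361940
  P(H|E) = 0.60928372 / 0.71361940 = 0.8538

Update 2:
  P(E) = 0.8719 × 0.8538 + 0.3464 × 0.1462 = 0.74442822 + 0.05064368 = 0.79507190
  P(H|E) = 0.74442822 / 0.79507190 = 0.9363

Update 3:
  P(E) = 0.8719 × 0.9363 + 0.3464 × 0.0637 = 0.81635997 + 0.02206568 = 0.83842565
  P(H|E) = 0.81635997 / 0.83842565 = 0.9737

Final posterior: 0.9737


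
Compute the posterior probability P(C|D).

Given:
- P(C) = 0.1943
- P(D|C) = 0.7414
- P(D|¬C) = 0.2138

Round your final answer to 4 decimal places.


Bayes' theorem: P(C|D) = P(D|C) × P(C) / P(D)

Step 1: Calculate P(D) using law of total probability
P(D) = P(D|C)P(C) + P(D|¬C)P(¬C)
     = 0.7414 × 0.1943 + 0.2138 × 0.8057
     = 0.14405402 + 0.17225866
     = 0.31631268

Step 2: Apply Bayes' theorem
P(C|D) = P(D|C) × P(C) / P(D)
       = 0.14405402 / 0.31631268
       = 0.4554


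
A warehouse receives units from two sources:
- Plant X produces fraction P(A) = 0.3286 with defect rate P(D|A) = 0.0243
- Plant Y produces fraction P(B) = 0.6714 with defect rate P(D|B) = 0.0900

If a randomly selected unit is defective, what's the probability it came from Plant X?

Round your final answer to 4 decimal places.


Let A = from Plant X, D = defective

Given:
- P(A) = 0.3286, P(B) = 0.6714
- P(D|A) = 0.0243, P(D|B) = 0.0900

Step 1: Find P(D)
P(D) = P(D|A)P(A) + P(D|B)P(B)
     = 0.0243 × 0.3286 + 0.0900 × 0.6714
     = 0.00798498 + 0.06042600
     = 0.06841098

Step 2: Apply Bayes' theorem
P(A|D) = P(D|A)P(A) / P(D)
       = 0.00798498 / 0.06841098
       = 0.1167


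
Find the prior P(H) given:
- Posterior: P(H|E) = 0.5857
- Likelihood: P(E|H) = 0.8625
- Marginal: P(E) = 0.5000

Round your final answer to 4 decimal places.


From Bayes' theorem: P(H|E) = P(E|H) × P(H) / P(E)

Rearranging for P(H):
P(H) = P(H|E) × P(E) / P(E|H)
     = 0.5857 × 0.5000 / 0.8625
     = 0.29285000 / 0.8625
     = 0.3395


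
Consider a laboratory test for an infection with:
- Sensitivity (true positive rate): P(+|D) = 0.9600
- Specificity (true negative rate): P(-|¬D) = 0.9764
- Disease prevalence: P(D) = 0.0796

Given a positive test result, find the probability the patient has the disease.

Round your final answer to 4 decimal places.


Let D = has disease, + = positive test

Given:
- P(D) = 0.0796 (prevalence)
- P(+|D) = 0.9600 (sensitivity)
- P(-|¬D) = 0.9764 (specificity)
- P(+|¬D) = 0.0236 (false positive rate = 1 - specificity)

Step 1: Find P(+)
P(+) = P(+|D)P(D) + P(+|¬D)P(¬D)
     = 0.9600 × 0.0796 + 0.0236 × 0.9204
     = 0.07641600 + 0.02172144
     = 0.09813744

Step 2: Apply Bayes' theorem for P(D|+)
P(D|+) = P(+|D)P(D) / P(+)
       = 0.07641600 / 0.09813744
       = 0.7787


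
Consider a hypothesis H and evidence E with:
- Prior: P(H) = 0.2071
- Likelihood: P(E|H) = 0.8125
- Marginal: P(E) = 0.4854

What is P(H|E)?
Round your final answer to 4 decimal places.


Using Bayes' theorem:

P(H|E) = P(E|H) × P(H) / P(E)
       = 0.8125 × 0.2071 / 0.4854
       = 0.16826875 / 0.4854
       = 0.3467

The evidence strengthens our belief in H.
Prior: 0.2071 → Posterior: 0.3467


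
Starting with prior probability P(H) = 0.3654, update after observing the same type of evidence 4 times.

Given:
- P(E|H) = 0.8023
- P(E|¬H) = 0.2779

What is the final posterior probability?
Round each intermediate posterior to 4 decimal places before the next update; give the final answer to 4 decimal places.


Sequential Bayesian updating:

Initial prior: P(H) = 0.3654

Update 1:
  P(E) = 0.8023 × 0.3654 + 0.2779 × 0.6346 = 0.29316042 + 0.17635534 = 0.46951576
  P(H|E) = 0.29316042 / 0.46951576 = 0.6244

Update 2:
  P(E) = 0.8023 × 0.6244 + 0.2779 × 0.3756 = 0.50095612 + 0.10437924 = 0.60533536
  P(H|E) = 0.50095612 / 0.60533536 = 0.8276

Update 3:
  P(E) = 0.8023 × 0.8276 + 0.2779 × 0.1724 = 0.66398348 + 0.04790996 = 0.71189344
  P(H|E) = 0.66398348 / 0.71189344 = 0.9327

Update 4:
  P(E) = 0.8023 × 0.9327 + 0.2779 × 0.0673 = 0.74830521 + 0.01870267 = 0.76700788
  P(H|E) = 0.74830521 / 0.76700788 = 0.9756

Final posterior: 0.9756


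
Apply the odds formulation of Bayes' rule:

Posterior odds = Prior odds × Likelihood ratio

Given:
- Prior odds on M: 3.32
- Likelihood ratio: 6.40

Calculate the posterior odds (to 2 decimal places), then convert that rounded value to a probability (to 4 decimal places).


Step 1: Calculate posterior odds
Posterior odds = Prior odds × LR
               = 3.32 × 6.40
               = 21.25

Step 2: Convert to probability
P(M|E) = Posterior odds / (1 + Posterior odds)
       = 21.25 / (1 + 21.25)
       = 21.25 / 22.25
       = 0.9551

The evidence increased P(M) from 0.7685 to 0.9551.


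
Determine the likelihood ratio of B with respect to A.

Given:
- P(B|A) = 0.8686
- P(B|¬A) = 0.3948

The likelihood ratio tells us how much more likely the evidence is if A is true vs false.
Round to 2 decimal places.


Likelihood Ratio (LR) = P(B|A) / P(B|¬A)

LR = 0.8686 / 0.3948
   = 2.20

The evidence is 2.20 times more likely if A is true than if A is false.
Since LR > 1, the evidence supports A over ¬A.


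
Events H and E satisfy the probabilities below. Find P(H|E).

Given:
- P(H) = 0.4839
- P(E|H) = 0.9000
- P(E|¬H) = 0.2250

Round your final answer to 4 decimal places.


Bayes' theorem: P(H|E) = P(E|H) × P(H) / P(E)

Step 1: Calculate P(E) using law of total probability
P(E) = P(E|H)P(H) + P(E|¬H)P(¬H)
     = 0.9000 × 0.4839 + 0.2250 × 0.5161
     = 0.43551000 + 0.11612250
     = 0.55163250

Step 2: Apply Bayes' theorem
P(H|E) = P(E|H) × P(H) / P(E)
       = 0.43551000 / 0.55163250
       = 0.7895


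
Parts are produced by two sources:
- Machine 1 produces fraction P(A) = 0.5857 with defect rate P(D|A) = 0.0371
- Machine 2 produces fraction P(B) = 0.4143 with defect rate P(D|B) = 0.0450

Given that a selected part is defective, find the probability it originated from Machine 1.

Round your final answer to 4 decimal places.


Let A = from Machine 1, D = defective

Given:
- P(A) = 0.5857, P(B) = 0.4143
- P(D|A) = 0.0371, P(D|B) = 0.0450

Step 1: Find P(D)
P(D) = P(D|A)P(A) + P(D|B)P(B)
     = 0.0371 × 0.5857 + 0.0450 × 0.4143
     = 0.02172947 + 0.01864350
     = 0.04037297

Step 2: Apply Bayes' theorem
P(A|D) = P(D|A)P(A) / P(D)
       = 0.02172947 / 0.04037297
       = 0.5382


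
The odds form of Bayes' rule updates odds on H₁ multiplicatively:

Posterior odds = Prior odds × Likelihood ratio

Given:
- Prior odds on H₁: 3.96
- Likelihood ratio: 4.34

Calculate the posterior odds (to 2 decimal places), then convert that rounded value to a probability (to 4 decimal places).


Step 1: Calculate posterior odds
Posterior odds = Prior odds × LR
               = 3.96 × 4.34
               = 17.19

Step 2: Convert to probability
P(H₁|E) = Posterior odds / (1 + Posterior odds)
       = 17.19 / (1 + 17.19)
       = 17.19 / 18.19
       = 0.9450

The evidence increased P(H₁) from 0.7984 to 0.9450.


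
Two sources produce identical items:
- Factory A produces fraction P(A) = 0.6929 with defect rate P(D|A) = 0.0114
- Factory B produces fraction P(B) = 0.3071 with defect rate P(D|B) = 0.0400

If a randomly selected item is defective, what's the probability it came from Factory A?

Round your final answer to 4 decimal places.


Let A = from Factory A, D = defective

Given:
- P(A) = 0.6929, P(B) = 0.3071
- P(D|A) = 0.0114, P(D|B) = 0.0400

Step 1: Find P(D)
P(D) = P(D|A)P(A) + P(D|B)P(B)
     = 0.0114 × 0.6929 + 0.0400 × 0.3071
     = 0.00789906 + 0.01228400
     = 0.02018306

Step 2: Apply Bayes' theorem
P(A|D) = P(D|A)P(A) / P(D)
       = 0.00789906 / 0.02018306
       = 0.3914


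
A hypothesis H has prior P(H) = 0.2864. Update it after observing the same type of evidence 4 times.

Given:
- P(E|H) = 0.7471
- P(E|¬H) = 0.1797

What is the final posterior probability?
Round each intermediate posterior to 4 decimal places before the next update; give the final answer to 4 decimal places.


Sequential Bayesian updating:

Initial prior: P(H) = 0.2864

Update 1:
  P(E) = 0.7471 × 0.2864 + 0.1797 × 0.7136 = 0.21396944 + 0.12823392 = 0.34220336
  P(H|E) = 0.21396944 / 0.34220336 = 0.6253

Update 2:
  P(E) = 0.7471 × 0.6253 + 0.1797 × 0.3747 = 0.46716163 + 0.06733359 = 0.53449522
  P(H|E) = 0.46716163 / 0.53449522 = 0.8740

Update 3:
  P(E) = 0.7471 × 0.8740 + 0.1797 × 0.1260 = 0.65296540 + 0.02264220 = 0.67560760
  P(H|E) = 0.65296540 / 0.67560760 = 0.9665

Update 4:
  P(E) = 0.7471 × 0.9665 + 0.1797 × 0.0335 = 0.72207215 + 0.00601995 = 0.72809210
  P(H|E) = 0.72207215 / 0.72809210 = 0.9917

Final posterior: 0.9917


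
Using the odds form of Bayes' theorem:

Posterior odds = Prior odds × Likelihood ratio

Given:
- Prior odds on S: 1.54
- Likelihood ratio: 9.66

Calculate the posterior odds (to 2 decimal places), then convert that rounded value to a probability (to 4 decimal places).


Step 1: Calculate posterior odds
Posterior odds = Prior odds × LR
               = 1.54 × 9.66
               = 14.88

Step 2: Convert to probability
P(S|E) = Posterior odds / (1 + Posterior odds)
       = 14.88 / (1 + 14.88)
       = 14.88 / 15.88
       = 0.9370

The evidence increased P(S) from 0.6063 to 0.9370.


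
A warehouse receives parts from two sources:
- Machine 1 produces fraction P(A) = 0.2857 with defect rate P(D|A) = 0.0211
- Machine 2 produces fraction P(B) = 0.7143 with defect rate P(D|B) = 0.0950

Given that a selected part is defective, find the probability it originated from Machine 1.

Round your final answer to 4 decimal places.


Let A = from Machine 1, D = defective

Given:
- P(A) = 0.2857, P(B) = 0.7143
- P(D|A) = 0.0211, P(D|B) = 0.0950

Step 1: Find P(D)
P(D) = P(D|A)P(A) + P(D|B)P(B)
     = 0.0211 × 0.2857 + 0.0950 × 0.7143
     = 0.00602827 + 0.06785850
     = 0.07388677

Step 2: Apply Bayes' theorem
P(A|D) = P(D|A)P(A) / P(D)
       = 0.00602827 / 0.07388677
       = 0.0816


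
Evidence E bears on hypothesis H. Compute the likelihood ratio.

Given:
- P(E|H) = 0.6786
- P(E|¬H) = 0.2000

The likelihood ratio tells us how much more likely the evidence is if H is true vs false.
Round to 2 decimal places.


Likelihood Ratio (LR) = P(E|H) / P(E|¬H)

LR = 0.6786 / 0.2000
   = 3.39

The evidence is 3.39 times more likely if H is true than if H is false.
Because LR exceeds 1, E is evidence for H.


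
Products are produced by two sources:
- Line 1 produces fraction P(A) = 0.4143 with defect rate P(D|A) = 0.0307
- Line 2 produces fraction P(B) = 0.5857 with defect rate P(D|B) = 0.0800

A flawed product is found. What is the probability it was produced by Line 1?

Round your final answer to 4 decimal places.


Let A = from Line 1, D = flawed

Given:
- P(A) = 0.4143, P(B) = 0.5857
- P(D|A) = 0.0307, P(D|B) = 0.0800

Step 1: Find P(D)
P(D) = P(D|A)P(A) + P(D|B)P(B)
     = 0.0307 × 0.4143 + 0.0800 × 0.5857
     = 0.01271901 + 0.04685600
     = 0.05957501

Step 2: Apply Bayes' theorem
P(A|D) = P(D|A)P(A) / P(D)
       = 0.01271901 / 0.05957501
       = 0.2135


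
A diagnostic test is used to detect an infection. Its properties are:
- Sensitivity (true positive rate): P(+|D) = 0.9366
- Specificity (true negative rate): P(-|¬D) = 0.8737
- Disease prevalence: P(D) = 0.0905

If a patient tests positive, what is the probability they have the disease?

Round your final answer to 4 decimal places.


Let D = has disease, + = positive test

Given:
- P(D) = 0.0905 (prevalence)
- P(+|D) = 0.9366 (sensitivity)
- P(-|¬D) = 0.8737 (specificity)
- P(+|¬D) = 0.1263 (false positive rate = 1 - specificity)

Step 1: Find P(+)
P(+) = P(+|D)P(D) + P(+|¬D)P(¬D)
     = 0.9366 × 0.0905 + 0.1263 × 0.9095
     = 0.08476230 + 0.11486985
     = 0.19963215

Step 2: Apply Bayes' theorem for P(D|+)
P(D|+) = P(+|D)P(D) / P(+)
       = 0.08476230 / 0.19963215
       = 0.4246


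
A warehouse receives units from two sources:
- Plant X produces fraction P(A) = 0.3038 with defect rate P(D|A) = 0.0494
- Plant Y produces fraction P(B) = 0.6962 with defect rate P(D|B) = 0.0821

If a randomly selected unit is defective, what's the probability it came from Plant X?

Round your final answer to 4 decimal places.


Let A = from Plant X, D = defective

Given:
- P(A) = 0.3038, P(B) = 0.6962
- P(D|A) = 0.0494, P(D|B) = 0.0821

Step 1: Find P(D)
P(D) = P(D|A)P(A) + P(D|B)P(B)
     = 0.0494 × 0.3038 + 0.0821 × 0.6962
     = 0.01500772 + 0.05715802
     = 0.07216574

Step 2: Apply Bayes' theorem
P(A|D) = P(D|A)P(A) / P(D)
       = 0.01500772 / 0.07216574
       = 0.2080


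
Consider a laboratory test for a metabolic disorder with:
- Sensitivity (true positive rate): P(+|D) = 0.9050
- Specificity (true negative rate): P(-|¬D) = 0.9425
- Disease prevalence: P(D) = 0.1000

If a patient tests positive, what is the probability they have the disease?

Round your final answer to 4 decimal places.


Let D = has disease, + = positive test

Given:
- P(D) = 0.1000 (prevalence)
- P(+|D) = 0.9050 (sensitivity)
- P(-|¬D) = 0.9425 (specificity)
- P(+|¬D) = 0.0575 (false positive rate = 1 - specificity)

Step 1: Find P(+)
P(+) = P(+|D)P(D) + P(+|¬D)P(¬D)
     = 0.9050 × 0.1000 + 0.0575 × 0.9000
     = 0.09050000 + 0.05175000
     = 0.14225000

Step 2: Apply Bayes' theorem for P(D|+)
P(D|+) = P(+|D)P(D) / P(+)
       = 0.09050000 / 0.14225000
       = 0.6362


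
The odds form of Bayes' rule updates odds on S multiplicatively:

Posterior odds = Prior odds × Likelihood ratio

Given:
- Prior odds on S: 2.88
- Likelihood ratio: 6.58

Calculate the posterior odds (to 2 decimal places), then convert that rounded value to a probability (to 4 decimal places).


Step 1: Calculate posterior odds
Posterior odds = Prior odds × LR
               = 2.88 × 6.58
               = 18.95

Step 2: Convert to probability
P(S|E) = Posterior odds / (1 + Posterior odds)
       = 18.95 / (1 + 18.95)
       = 18.95 / 19.95
       = 0.9499

The evidence increased P(S) from 0.7423 to 0.9499.


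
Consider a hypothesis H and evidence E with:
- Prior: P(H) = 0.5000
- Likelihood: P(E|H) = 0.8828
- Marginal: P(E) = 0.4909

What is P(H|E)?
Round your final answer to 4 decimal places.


Using Bayes' theorem:

P(H|E) = P(E|H) × P(H) / P(E)
       = 0.8828 × 0.5000 / 0.4909
       = 0.44140000 / 0.4909
       = 0.8992

The evidence strengthens our belief in H.
Prior: 0.5000 → Posterior: 0.8992


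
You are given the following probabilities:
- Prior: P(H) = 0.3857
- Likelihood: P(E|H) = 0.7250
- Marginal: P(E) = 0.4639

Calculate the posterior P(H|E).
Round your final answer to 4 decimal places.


Using Bayes' theorem:

P(H|E) = P(E|H) × P(H) / P(E)
       = 0.7250 × 0.3857 / 0.4639
       = 0.27963250 / 0.4639
       = 0.6028

The evidence strengthens our belief in H.
Prior: 0.3857 → Posterior: 0.6028


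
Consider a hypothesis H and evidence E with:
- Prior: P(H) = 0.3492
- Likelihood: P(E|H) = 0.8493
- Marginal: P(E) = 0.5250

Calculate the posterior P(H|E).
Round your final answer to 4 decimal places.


Using Bayes' theorem:

P(H|E) = P(E|H) × P(H) / P(E)
       = 0.8493 × 0.3492 / 0.5250
       = 0.29657556 / 0.5250
       = 0.5649

The evidence strengthens our belief in H.
Prior: 0.3492 → Posterior: 0.5649


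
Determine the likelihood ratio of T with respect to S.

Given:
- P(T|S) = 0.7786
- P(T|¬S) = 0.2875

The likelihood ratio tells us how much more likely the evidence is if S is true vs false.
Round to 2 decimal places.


Likelihood Ratio (LR) = P(T|S) / P(T|¬S)

LR = 0.7786 / 0.2875
   = 2.71

The evidence is 2.71 times more likely if S is true than if S is false.
LR > 1, so observing T raises the odds in favor of S.


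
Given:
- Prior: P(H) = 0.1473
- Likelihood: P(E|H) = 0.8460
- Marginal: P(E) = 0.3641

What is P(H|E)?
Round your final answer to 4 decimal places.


Using Bayes' theorem:

P(H|E) = P(E|H) × P(H) / P(E)
       = 0.8460 × 0.1473 / 0.3641
       = 0.12461580 / 0.3641
       = 0.3423

The evidence strengthens our belief in H.
Prior: 0.1473 → Posterior: 0.3423


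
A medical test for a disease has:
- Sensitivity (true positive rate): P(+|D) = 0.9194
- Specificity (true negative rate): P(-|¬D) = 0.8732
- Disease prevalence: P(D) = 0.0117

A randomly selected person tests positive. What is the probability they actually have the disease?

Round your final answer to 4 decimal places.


Let D = has disease, + = positive test

Given:
- P(D) = 0.0117 (prevalence)
- P(+|D) = 0.9194 (sensitivity)
- P(-|¬D) = 0.8732 (specificity)
- P(+|¬D) = 0.1268 (false positive rate = 1 - specificity)

Step 1: Find P(+)
P(+) = P(+|D)P(D) + P(+|¬D)P(¬D)
     = 0.9194 × 0.0117 + 0.1268 × 0.9883
     = 0.01075698 + 0.12531644
     = 0.13607342

Step 2: Apply Bayes' theorem for P(D|+)
P(D|+) = P(+|D)P(D) / P(+)
       = 0.01075698 / 0.13607342
       = 0.0791


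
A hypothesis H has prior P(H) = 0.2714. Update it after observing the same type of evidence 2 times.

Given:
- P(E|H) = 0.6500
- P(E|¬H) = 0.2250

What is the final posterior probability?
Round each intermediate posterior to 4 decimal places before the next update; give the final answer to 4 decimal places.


Sequential Bayesian updating:

Initial prior: P(H) = 0.2714

Update 1:
  P(E) = 0.6500 × 0.2714 + 0.2250 × 0.7286 = 0.17641000 + 0.16393500 = 0.34034500
  P(H|E) = 0.17641000 / 0.34034500 = 0.5183

Update 2:
  P(E) = 0.6500 × 0.5183 + 0.2250 × 0.4817 = 0.33689500 + 0.10838250 = 0.44527750
  P(H|E) = 0.33689500 / 0.44527750 = 0.7566

Final posterior: 0.7566


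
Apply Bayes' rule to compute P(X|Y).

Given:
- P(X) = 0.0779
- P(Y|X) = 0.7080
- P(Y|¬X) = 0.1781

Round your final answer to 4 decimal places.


Bayes' theorem: P(X|Y) = P(Y|X) × P(X) / P(Y)

Step 1: Calculate P(Y) using law of total probability
P(Y) = P(Y|X)P(X) + P(Y|¬X)P(¬X)
     = 0.7080 × 0.0779 + 0.1781 × 0.9221
     = 0.05515320 + 0.16422601
     = 0.21937921

Step 2: Apply Bayes' theorem
P(X|Y) = P(Y|X) × P(X) / P(Y)
       = 0.05515320 / 0.21937921
       = 0.2514


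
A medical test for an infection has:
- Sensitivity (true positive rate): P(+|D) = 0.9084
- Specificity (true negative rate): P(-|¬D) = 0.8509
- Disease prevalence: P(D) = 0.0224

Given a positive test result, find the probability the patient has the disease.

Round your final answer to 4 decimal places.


Let D = has disease, + = positive test

Given:
- P(D) = 0.0224 (prevalence)
- P(+|D) = 0.9084 (sensitivity)
- P(-|¬D) = 0.8509 (specificity)
- P(+|¬D) = 0.1491 (false positive rate = 1 - specificity)

Step 1: Find P(+)
P(+) = P(+|D)P(D) + P(+|¬D)P(¬D)
     = 0.9084 × 0.0224 + 0.1491 × 0.9776
     = 0.02034816 + 0.14576016
     = 0.16610832

Step 2: Apply Bayes' theorem for P(D|+)
P(D|+) = P(+|D)P(D) / P(+)
       = 0.02034816 / 0.16610832
       = 0.1225


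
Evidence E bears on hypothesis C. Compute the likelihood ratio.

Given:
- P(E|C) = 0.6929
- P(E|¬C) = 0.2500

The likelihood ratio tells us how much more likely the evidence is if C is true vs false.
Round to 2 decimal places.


Likelihood Ratio (LR) = P(E|C) / P(E|¬C)

LR = 0.6929 / 0.2500
   = 2.77

The evidence is 2.77 times more likely if C is true than if C is false.
Because LR exceeds 1, E is evidence for C.


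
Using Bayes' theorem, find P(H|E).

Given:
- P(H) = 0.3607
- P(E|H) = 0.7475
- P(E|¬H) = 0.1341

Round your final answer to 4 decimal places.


Bayes' theorem: P(H|E) = P(E|H) × P(H) / P(E)

Step 1: Calculate P(E) using law of total probability
P(E) = P(E|H)P(H) + P(E|¬H)P(¬H)
     = 0.7475 × 0.3607 + 0.1341 × 0.6393
     = 0.26962325 + 0.08573013
     = 0.35535338

Step 2: Apply Bayes' theorem
P(H|E) = P(E|H) × P(H) / P(E)
       = 0.26962325 / 0.35535338
       = 0.7587


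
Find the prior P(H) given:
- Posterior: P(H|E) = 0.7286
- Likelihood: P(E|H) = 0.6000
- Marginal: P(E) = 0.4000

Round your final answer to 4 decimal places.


From Bayes' theorem: P(H|E) = P(E|H) × P(H) / P(E)

Rearranging for P(H):
P(H) = P(H|E) × P(E) / P(E|H)
     = 0.7286 × 0.4000 / 0.6000
     = 0.29144000 / 0.6000
     = 0.4857


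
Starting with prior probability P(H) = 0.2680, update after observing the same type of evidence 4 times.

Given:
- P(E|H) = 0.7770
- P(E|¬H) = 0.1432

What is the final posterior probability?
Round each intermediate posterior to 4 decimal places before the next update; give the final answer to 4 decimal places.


Sequential Bayesian updating:

Initial prior: P(H) = 0.2680

Update 1:
  P(E) = 0.7770 × 0.2680 + 0.1432 × 0.7320 = 0.20823600 + 0.10482240 = 0.31305840
  P(H|E) = 0.20823600 / 0.31305840 = 0.6652

Update 2:
  P(E) = 0.7770 × 0.6652 + 0.1432 × 0.3348 = 0.51686040 + 0.04794336 = 0.56480376
  P(H|E) = 0.51686040 / 0.56480376 = 0.9151

Update 3:
  P(E) = 0.7770 × 0.9151 + 0.1432 × 0.0849 = 0.71103270 + 0.01215768 = 0.72319038
  P(H|E) = 0.71103270 / 0.72319038 = 0.9832

Update 4:
  P(E) = 0.7770 × 0.9832 + 0.1432 × 0.0168 = 0.76394640 + 0.00240576 = 0.76635216
  P(H|E) = 0.76394640 / 0.76635216 = 0.9969

Final posterior: 0.9969


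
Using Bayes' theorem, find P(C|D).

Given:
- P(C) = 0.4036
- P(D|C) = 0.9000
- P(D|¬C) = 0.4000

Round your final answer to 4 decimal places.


Bayes' theorem: P(C|D) = P(D|C) × P(C) / P(D)

Step 1: Calculate P(D) using law of total probability
P(D) = P(D|C)P(C) + P(D|¬C)P(¬C)
     = 0.9000 × 0.4036 + 0.4000 × 0.5964
     = 0.36324000 + 0.23856000
     = 0.60180000

Step 2: Apply Bayes' theorem
P(C|D) = P(D|C) × P(C) / P(D)
       = 0.36324000 / 0.60180000
       = 0.6036


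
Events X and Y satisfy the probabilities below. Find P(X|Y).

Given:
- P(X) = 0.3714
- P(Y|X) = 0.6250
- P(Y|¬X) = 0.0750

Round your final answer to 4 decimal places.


Bayes' theorem: P(X|Y) = P(Y|X) × P(X) / P(Y)

Step 1: Calculate P(Y) using law of total probability
P(Y) = P(Y|X)P(X) + P(Y|¬X)P(¬X)
     = 0.6250 × 0.3714 + 0.0750 × 0.6286
     = 0.23212500 + 0.04714500
     = 0.27927000

Step 2: Apply Bayes' theorem
P(X|Y) = P(Y|X) × P(X) / P(Y)
       = 0.23212500 / 0.27927000
       = 0.8312


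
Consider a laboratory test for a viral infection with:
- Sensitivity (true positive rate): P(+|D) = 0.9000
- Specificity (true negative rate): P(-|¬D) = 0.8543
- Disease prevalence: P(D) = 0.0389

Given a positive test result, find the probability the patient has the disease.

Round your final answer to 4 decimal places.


Let D = has disease, + = positive test

Given:
- P(D) = 0.0389 (prevalence)
- P(+|D) = 0.9000 (sensitivity)
- P(-|¬D) = 0.8543 (specificity)
- P(+|¬D) = 0.1457 (false positive rate = 1 - specificity)

Step 1: Find P(+)
P(+) = P(+|D)P(D) + P(+|¬D)P(¬D)
     = 0.9000 × 0.0389 + 0.1457 × 0.9611
     = 0.03501000 + 0.14003227
     = 0.17504227

Step 2: Apply Bayes' theorem for P(D|+)
P(D|+) = P(+|D)P(D) / P(+)
       = 0.03501000 / 0.17504227
       = 0.2000


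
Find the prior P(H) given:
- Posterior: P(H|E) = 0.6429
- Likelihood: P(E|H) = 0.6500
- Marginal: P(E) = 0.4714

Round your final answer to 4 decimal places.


From Bayes' theorem: P(H|E) = P(E|H) × P(H) / P(E)

Rearranging for P(H):
P(H) = P(H|E) × P(E) / P(E|H)
     = 0.6429 × 0.4714 / 0.6500
     = 0.30306306 / 0.6500
     = 0.4663


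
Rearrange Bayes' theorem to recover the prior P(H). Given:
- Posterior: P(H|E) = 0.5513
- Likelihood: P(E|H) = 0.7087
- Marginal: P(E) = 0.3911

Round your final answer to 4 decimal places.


From Bayes' theorem: P(H|E) = P(E|H) × P(H) / P(E)

Rearranging for P(H):
P(H) = P(H|E) × P(E) / P(E|H)
     = 0.5513 × 0.3911 / 0.7087
     = 0.21561343 / 0.7087
     = 0.3042


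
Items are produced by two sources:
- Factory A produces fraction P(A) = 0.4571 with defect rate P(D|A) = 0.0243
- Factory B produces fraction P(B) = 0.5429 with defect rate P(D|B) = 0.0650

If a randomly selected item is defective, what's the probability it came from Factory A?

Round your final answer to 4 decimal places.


Let A = from Factory A, D = defective

Given:
- P(A) = 0.4571, P(B) = 0.5429
- P(D|A) = 0.0243, P(D|B) = 0.0650

Step 1: Find P(D)
P(D) = P(D|A)P(A) + P(D|B)P(B)
     = 0.0243 × 0.4571 + 0.0650 × 0.5429
     = 0.01110753 + 0.03528850
     = 0.04639603

Step 2: Apply Bayes' theorem
P(A|D) = P(D|A)P(A) / P(D)
       = 0.01110753 / 0.04639603
       = 0.2394


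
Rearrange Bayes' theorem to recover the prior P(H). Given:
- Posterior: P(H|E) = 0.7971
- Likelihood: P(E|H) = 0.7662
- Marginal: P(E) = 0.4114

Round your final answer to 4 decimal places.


From Bayes' theorem: P(H|E) = P(E|H) × P(H) / P(E)

Rearranging for P(H):
P(H) = P(H|E) × P(E) / P(E|H)
     = 0.7971 × 0.4114 / 0.7662
     = 0.32792694 / 0.7662
     = 0.4280


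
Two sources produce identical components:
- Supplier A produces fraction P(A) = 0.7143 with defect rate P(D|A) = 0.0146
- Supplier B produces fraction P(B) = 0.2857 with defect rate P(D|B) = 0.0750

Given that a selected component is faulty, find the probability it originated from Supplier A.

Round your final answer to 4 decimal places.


Let A = from Supplier A, D = faulty

Given:
- P(A) = 0.7143, P(B) = 0.2857
- P(D|A) = 0.0146, P(D|B) = 0.0750

Step 1: Find P(D)
P(D) = P(D|A)P(A) + P(D|B)P(B)
     = 0.0146 × 0.7143 + 0.0750 × 0.2857
     = 0.01042878 + 0.02142750
     = 0.03185628

Step 2: Apply Bayes' theorem
P(A|D) = P(D|A)P(A) / P(D)
       = 0.01042878 / 0.03185628
       = 0.3274


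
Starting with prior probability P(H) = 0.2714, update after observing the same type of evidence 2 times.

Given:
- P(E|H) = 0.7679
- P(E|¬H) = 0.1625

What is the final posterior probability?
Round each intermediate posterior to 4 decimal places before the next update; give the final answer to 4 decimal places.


Sequential Bayesian updating:

Initial prior: P(H) = 0.2714

Update 1:
  P(E) = 0.7679 × 0.2714 + 0.1625 × 0.7286 = 0.20840806 + 0.11839750 = 0.32680556
  P(H|E) = 0.20840806 / 0.32680556 = 0.6377

Update 2:
  P(E) = 0.7679 × 0.6377 + 0.1625 × 0.3623 = 0.48968983 + 0.05887375 = 0.54856358
  P(H|E) = 0.48968983 / 0.54856358 = 0.8927

Final posterior: 0.8927


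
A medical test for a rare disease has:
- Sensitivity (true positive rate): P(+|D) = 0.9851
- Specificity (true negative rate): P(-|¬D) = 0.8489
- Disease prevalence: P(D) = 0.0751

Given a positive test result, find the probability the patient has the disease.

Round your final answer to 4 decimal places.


Let D = has disease, + = positive test

Given:
- P(D) = 0.0751 (prevalence)
- P(+|D) = 0.9851 (sensitivity)
- P(-|¬D) = 0.8489 (specificity)
- P(+|¬D) = 0.1511 (false positive rate = 1 - specificity)

Step 1: Find P(+)
P(+) = P(+|D)P(D) + P(+|¬D)P(¬D)
     = 0.9851 × 0.0751 + 0.1511 × 0.9249
     = 0.07398101 + 0.13975239
     = 0.21373340

Step 2: Apply Bayes' theorem for P(D|+)
P(D|+) = P(+|D)P(D) / P(+)
       = 0.07398101 / 0.21373340
       = 0.3461


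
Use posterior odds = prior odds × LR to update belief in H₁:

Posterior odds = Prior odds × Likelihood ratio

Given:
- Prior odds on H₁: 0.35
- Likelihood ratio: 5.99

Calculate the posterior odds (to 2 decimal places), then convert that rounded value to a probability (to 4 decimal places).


Step 1: Calculate posterior odds
Posterior odds = Prior odds × LR
               = 0.35 × 5.99
               = 2.10

Step 2: Convert to probability
P(H₁|E) = Posterior odds / (1 + Posterior odds)
       = 2.10 / (1 + 2.10)
       = 2.10 / 3.10
       = 0.6774

The evidence increased P(H₁) from 0.2593 to 0.6774.


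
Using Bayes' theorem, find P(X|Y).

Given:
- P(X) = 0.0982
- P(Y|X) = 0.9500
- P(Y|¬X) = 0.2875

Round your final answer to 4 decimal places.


Bayes' theorem: P(X|Y) = P(Y|X) × P(X) / P(Y)

Step 1: Calculate P(Y) using law of total probability
P(Y) = P(Y|X)P(X) + P(Y|¬X)P(¬X)
     = 0.9500 × 0.0982 + 0.2875 × 0.9018
     = 0.09329000 + 0.25926750
     = 0.35255750

Step 2: Apply Bayes' theorem
P(X|Y) = P(Y|X) × P(X) / P(Y)
       = 0.09329000 / 0.35255750
       = 0.2646


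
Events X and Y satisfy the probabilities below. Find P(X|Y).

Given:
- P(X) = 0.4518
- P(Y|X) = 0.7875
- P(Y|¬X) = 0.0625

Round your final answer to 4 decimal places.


Bayes' theorem: P(X|Y) = P(Y|X) × P(X) / P(Y)

Step 1: Calculate P(Y) using law of total probability
P(Y) = P(Y|X)P(X) + P(Y|¬X)P(¬X)
     = 0.7875 × 0.4518 + 0.0625 × 0.5482
     = 0.35579250 + 0.03426250
     = 0.39005500

Step 2: Apply Bayes' theorem
P(X|Y) = P(Y|X) × P(X) / P(Y)
       = 0.35579250 / 0.39005500
       = 0.9122


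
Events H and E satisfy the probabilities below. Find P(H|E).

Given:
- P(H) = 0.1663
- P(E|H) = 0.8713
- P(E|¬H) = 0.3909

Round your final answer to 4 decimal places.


Bayes' theorem: P(H|E) = P(E|H) × P(H) / P(E)

Step 1: Calculate P(E) using law of total probability
P(E) = P(E|H)P(H) + P(E|¬H)P(¬H)
     = 0.8713 × 0.1663 + 0.3909 × 0.8337
     = 0.14489719 + 0.32589333
     = 0.47079052

Step 2: Apply Bayes' theorem
P(H|E) = P(E|H) × P(H) / P(E)
       = 0.14489719 / 0.47079052
       = 0.3078


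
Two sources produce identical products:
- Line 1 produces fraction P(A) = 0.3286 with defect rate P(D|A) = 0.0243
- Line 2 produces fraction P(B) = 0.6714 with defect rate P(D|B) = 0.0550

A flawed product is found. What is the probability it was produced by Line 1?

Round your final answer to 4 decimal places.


Let A = from Line 1, D = flawed

Given:
- P(A) = 0.3286, P(B) = 0.6714
- P(D|A) = 0.0243, P(D|B) = 0.0550

Step 1: Find P(D)
P(D) = P(D|A)P(A) + P(D|B)P(B)
     = 0.0243 × 0.3286 + 0.0550 × 0.6714
     = 0.00798498 + 0.03692700
     = 0.04491198

Step 2: Apply Bayes' theorem
P(A|D) = P(D|A)P(A) / P(D)
       = 0.00798498 / 0.04491198
       = 0.1778


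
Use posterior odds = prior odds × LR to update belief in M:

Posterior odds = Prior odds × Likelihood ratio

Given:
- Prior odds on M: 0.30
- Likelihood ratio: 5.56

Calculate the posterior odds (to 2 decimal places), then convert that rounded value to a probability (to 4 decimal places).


Step 1: Calculate posterior odds
Posterior odds = Prior odds × LR
               = 0.30 × 5.56
               = 1.67

Step 2: Convert to probability
P(M|E) = Posterior odds / (1 + Posterior odds)
       = 1.67 / (1 + 1.67)
       = 1.67 / 2.67
       = 0.6255

The evidence increased P(M) from 0.2308 to 0.6255.


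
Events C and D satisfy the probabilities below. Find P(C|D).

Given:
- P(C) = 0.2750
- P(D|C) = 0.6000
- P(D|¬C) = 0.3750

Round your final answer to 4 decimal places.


Bayes' theorem: P(C|D) = P(D|C) × P(C) / P(D)

Step 1: Calculate P(D) using law of total probability
P(D) = P(D|C)P(C) + P(D|¬C)P(¬C)
     = 0.6000 × 0.2750 + 0.3750 × 0.7250
     = 0.16500000 + 0.27187500
     = 0.43687500

Step 2: Apply Bayes' theorem
P(C|D) = P(D|C) × P(C) / P(D)
       = 0.16500000 / 0.43687500
       = 0.3777


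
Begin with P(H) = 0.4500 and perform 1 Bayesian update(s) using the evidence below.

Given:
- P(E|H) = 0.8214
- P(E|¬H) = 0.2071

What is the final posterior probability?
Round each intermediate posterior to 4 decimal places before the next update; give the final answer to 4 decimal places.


Sequential Bayesian updating:

Initial prior: P(H) = 0.4500

Update 1:
  P(E) = 0.8214 × 0.4500 + 0.2071 × 0.5500 = 0.36963000 + 0.11390500 = 0.48353500
  P(H|E) = 0.36963000 / 0.48353500 = 0.7644

Final posterior: 0.7644


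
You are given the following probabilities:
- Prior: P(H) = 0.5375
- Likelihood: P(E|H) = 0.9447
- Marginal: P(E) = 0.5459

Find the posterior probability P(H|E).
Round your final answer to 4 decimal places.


Using Bayes' theorem:

P(H|E) = P(E|H) × P(H) / P(E)
       = 0.9447 × 0.5375 / 0.5459
       = 0.50777625 / 0.5459
       = 0.9302

The evidence strengthens our belief in H.
Prior: 0.5375 → Posterior: 0.9302
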